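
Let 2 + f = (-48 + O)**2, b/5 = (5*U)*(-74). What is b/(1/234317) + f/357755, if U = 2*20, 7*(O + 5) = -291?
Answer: -303960612042271854/17529995 ≈ -1.7339e+10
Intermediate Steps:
O = -326/7 (O = -5 + (1/7)*(-291) = -5 - 291/7 = -326/7 ≈ -46.571)
U = 40
b = -74000 (b = 5*((5*40)*(-74)) = 5*(200*(-74)) = 5*(-14800) = -74000)
f = 438146/49 (f = -2 + (-48 - 326/7)**2 = -2 + (-662/7)**2 = -2 + 438244/49 = 438146/49 ≈ 8941.8)
b/(1/234317) + f/357755 = -74000/(1/234317) + (438146/49)/357755 = -74000/1/234317 + (438146/49)*(1/357755) = -74000*234317 + 438146/17529995 = -17339458000 + 438146/17529995 = -303960612042271854/17529995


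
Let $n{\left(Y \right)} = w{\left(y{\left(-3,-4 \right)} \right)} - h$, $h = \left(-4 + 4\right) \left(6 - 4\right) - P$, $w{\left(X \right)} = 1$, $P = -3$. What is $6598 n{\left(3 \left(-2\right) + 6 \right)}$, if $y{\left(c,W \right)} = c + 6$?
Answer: $-13196$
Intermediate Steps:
$y{\left(c,W \right)} = 6 + c$
$h = 3$ ($h = \left(-4 + 4\right) \left(6 - 4\right) - -3 = 0 \cdot 2 + 3 = 0 + 3 = 3$)
$n{\left(Y \right)} = -2$ ($n{\left(Y \right)} = 1 - 3 = -2$)
$6598 n{\left(3 \left(-2\right) + 6 \right)} = 6598 \left(-2\right) = -13196$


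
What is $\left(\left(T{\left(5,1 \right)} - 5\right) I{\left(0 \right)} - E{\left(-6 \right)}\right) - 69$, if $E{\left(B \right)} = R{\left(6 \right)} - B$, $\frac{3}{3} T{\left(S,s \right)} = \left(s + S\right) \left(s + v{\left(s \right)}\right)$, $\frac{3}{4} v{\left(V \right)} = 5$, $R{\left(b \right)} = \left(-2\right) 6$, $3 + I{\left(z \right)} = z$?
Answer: $-186$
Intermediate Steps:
$I{\left(z \right)} = -3 + z$
$R{\left(b \right)} = -12$
$v{\left(V \right)} = \frac{20}{3}$ ($v{\left(V \right)} = \frac{4}{3} \cdot 5 = \frac{20}{3}$)
$T{\left(S,s \right)} = \left(\frac{20}{3} + s\right) \left(S + s\right)$ ($T{\left(S,s \right)} = \left(s + S\right) \left(s + \frac{20}{3}\right) = \left(S + s\right) \left(\frac{20}{3} + s\right) = \left(\frac{20}{3} + s\right) \left(S + s\right)$)
$E{\left(B \right)} = -12 - B$
$\left(\left(T{\left(5,1 \right)} - 5\right) I{\left(0 \right)} - E{\left(-6 \right)}\right) - 69 = \left(\left(\left(1^{2} + \frac{20}{3} \cdot 5 + \frac{20}{3} \cdot 1 + 5 \cdot 1\right) - 5\right) \left(-3 + 0\right) - \left(-12 - -6\right)\right) - 69 = \left(\left(\left(1 + \frac{100}{3} + \frac{20}{3} + 5\right) - 5\right) \left(-3\right) - \left(-12 + 6\right)\right) - 69 = \left(\left(46 - 5\right) \left(-3\right) - -6\right) - 69 = \left(41 \left(-3\right) + 6\right) - 69 = \left(-123 + 6\right) - 69 = -117 - 69 = -186$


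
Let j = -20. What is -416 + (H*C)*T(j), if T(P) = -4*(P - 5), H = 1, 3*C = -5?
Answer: -1748/3 ≈ -582.67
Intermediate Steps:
C = -5/3 (C = (⅓)*(-5) = -5/3 ≈ -1.6667)
T(P) = 20 - 4*P (T(P) = -4*(-5 + P) = 20 - 4*P)
-416 + (H*C)*T(j) = -416 + (1*(-5/3))*(20 - 4*(-20)) = -416 - 5*(20 + 80)/3 = -416 - 5/3*100 = -416 - 500/3 = -1748/3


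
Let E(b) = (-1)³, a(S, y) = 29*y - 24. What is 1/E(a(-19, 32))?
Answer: -1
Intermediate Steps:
a(S, y) = -24 + 29*y
E(b) = -1
1/E(a(-19, 32)) = 1/(-1) = -1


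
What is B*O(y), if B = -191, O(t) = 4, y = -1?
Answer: -764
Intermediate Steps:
B*O(y) = -191*4 = -764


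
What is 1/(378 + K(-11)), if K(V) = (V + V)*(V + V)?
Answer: 1/862 ≈ 0.0011601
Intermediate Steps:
K(V) = 4*V² (K(V) = (2*V)*(2*V) = 4*V²)
1/(378 + K(-11)) = 1/(378 + 4*(-11)²) = 1/(378 + 4*121) = 1/(378 + 484) = 1/862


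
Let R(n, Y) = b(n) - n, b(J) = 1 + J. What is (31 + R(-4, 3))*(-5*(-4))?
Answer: 640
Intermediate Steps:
R(n, Y) = 1 (R(n, Y) = (1 + n) - n = 1)
(31 + R(-4, 3))*(-5*(-4)) = (31 + 1)*(-5*(-4)) = 32*20 = 640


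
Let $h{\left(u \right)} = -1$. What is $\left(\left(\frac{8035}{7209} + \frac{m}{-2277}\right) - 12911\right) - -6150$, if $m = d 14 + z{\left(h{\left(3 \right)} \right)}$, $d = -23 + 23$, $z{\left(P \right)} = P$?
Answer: $- \frac{12329198741}{1823877} \approx -6759.9$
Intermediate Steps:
$d = 0$
$m = -1$ ($m = 0 \cdot 14 - 1 = 0 - 1 = -1$)
$\left(\left(\frac{8035}{7209} + \frac{m}{-2277}\right) - 12911\right) - -6150 = \left(\left(\frac{8035}{7209} - \frac{1}{-2277}\right) - 12911\right) - -6150 = \left(\left(8035 \cdot \frac{1}{7209} - - \frac{1}{2277}\right) - 12911\right) + 6150 = \left(\left(\frac{8035}{7209} + \frac{1}{2277}\right) - 12911\right) + 6150 = \left(\frac{2033656}{1823877} - 12911\right) + 6150 = - \frac{23546042291}{1823877} + 6150 = - \frac{12329198741}{1823877}$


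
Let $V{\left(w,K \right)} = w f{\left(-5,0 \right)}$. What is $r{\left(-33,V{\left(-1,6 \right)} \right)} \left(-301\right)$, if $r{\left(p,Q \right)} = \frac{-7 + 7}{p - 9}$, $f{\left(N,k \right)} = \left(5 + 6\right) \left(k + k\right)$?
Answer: $0$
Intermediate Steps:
$f{\left(N,k \right)} = 22 k$ ($f{\left(N,k \right)} = 11 \cdot 2 k = 22 k$)
$V{\left(w,K \right)} = 0$ ($V{\left(w,K \right)} = w 22 \cdot 0 = w 0 = 0$)
$r{\left(p,Q \right)} = 0$ ($r{\left(p,Q \right)} = \frac{0}{-9 + p} = 0$)
$r{\left(-33,V{\left(-1,6 \right)} \right)} \left(-301\right) = 0 \left(-301\right) = 0$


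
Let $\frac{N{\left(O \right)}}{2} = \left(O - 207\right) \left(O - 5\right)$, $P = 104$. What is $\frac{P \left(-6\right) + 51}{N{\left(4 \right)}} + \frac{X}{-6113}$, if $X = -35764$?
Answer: $\frac{11017435}{2481878} \approx 4.4392$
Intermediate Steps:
$N{\left(O \right)} = 2 \left(-207 + O\right) \left(-5 + O\right)$ ($N{\left(O \right)} = 2 \left(O - 207\right) \left(O - 5\right) = 2 \left(-207 + O\right) \left(-5 + O\right)$)
$\frac{P \left(-6\right) + 51}{N{\left(4 \right)}} + \frac{X}{-6113} = \frac{104 \left(-6\right) + 51}{2070 - 1696 + 2 \cdot 4^{2}} - \frac{35764}{-6113} = \frac{-624 + 51}{2070 - 1696 + 2 \cdot 16} - - \frac{35764}{6113} = - \frac{573}{2070 - 1696 + 32} + \frac{35764}{6113} = - \frac{573}{406} + \frac{35764}{6113} = \frac{11017435}{2481878}$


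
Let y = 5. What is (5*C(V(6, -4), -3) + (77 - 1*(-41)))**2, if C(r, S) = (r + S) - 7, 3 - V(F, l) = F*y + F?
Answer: 9409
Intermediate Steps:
V(F, l) = 3 - 6*F (V(F, l) = 3 - (F*5 + F) = 3 - (5*F + F) = 3 - 6*F)
C(r, S) = -7 + S + r (C(r, S) = (S + r) - 7 = -7 + S + r)
(5*C(V(6, -4), -3) + (77 - 1*(-41)))**2 = (5*(-7 - 3 + (3 - 6*6)) + (77 - 1*(-41)))**2 = (5*(-7 - 3 + (3 - 36)) + (77 + 41))**2 = (5*(-7 - 3 - 33) + 118)**2 = (5*(-43) + 118)**2 = (-215 + 118)**2 = (-97)**2 = 9409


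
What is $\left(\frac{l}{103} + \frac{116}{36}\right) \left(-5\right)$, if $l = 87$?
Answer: $- \frac{18850}{927} \approx -20.334$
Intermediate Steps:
$\left(\frac{l}{103} + \frac{116}{36}\right) \left(-5\right) = \left(\frac{87}{103} + \frac{116}{36}\right) \left(-5\right) = \left(87 \cdot \frac{1}{103} + 116 \cdot \frac{1}{36}\right) \left(-5\right) = \left(\frac{87}{103} + \frac{29}{9}\right) \left(-5\right) = \frac{3770}{927} \left(-5\right) = - \frac{18850}{927}$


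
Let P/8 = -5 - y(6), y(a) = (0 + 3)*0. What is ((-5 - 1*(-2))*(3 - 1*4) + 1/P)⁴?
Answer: 200533921/2560000 ≈ 78.333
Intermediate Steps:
y(a) = 0 (y(a) = 3*0 = 0)
P = -40 (P = 8*(-5 - 1*0) = 8*(-5 + 0) = 8*(-5) = -40)
((-5 - 1*(-2))*(3 - 1*4) + 1/P)⁴ = ((-5 - 1*(-2))*(3 - 1*4) + 1/(-40))⁴ = ((-5 + 2)*(3 - 4) - 1/40)⁴ = (-3*(-1) - 1/40)⁴ = (3 - 1/40)⁴ = (119/40)⁴ = 200533921/2560000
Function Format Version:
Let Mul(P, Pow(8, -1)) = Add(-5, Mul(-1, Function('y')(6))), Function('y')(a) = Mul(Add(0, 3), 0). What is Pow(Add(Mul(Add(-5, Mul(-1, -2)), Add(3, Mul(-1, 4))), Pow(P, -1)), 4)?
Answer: Rational(200533921, 2560000) ≈ 78.333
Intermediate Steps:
Function('y')(a) = 0 (Function('y')(a) = Mul(3, 0) = 0)
P = -40 (P = Mul(8, Add(-5, Mul(-1, 0))) = Mul(8, Add(-5, 0)) = Mul(8, -5) = -40)
Pow(Add(Mul(Add(-5, Mul(-1, -2)), Add(3, Mul(-1, 4))), Pow(P, -1)), 4) = Pow(Add(Mul(Add(-5, Mul(-1, -2)), Add(3, Mul(-1, 4))), Pow(-40, -1)), 4) = Pow(Add(Mul(Add(-5, 2), Add(3, -4)), Rational(-1, 40)), 4) = Pow(Add(Mul(-3, -1), Rational(-1, 40)), 4) = Pow(Add(3, Rational(-1, 40)), 4) = Pow(Rational(119, 40), 4) = Rational(200533921, 2560000)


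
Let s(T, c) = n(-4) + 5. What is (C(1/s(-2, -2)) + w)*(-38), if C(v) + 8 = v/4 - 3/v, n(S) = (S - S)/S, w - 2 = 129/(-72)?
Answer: 51851/60 ≈ 864.18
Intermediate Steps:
w = 5/24 (w = 2 + 129/(-72) = 2 + 129*(-1/72) = 2 - 43/24 = 5/24 ≈ 0.20833)
n(S) = 0 (n(S) = 0/S = 0)
s(T, c) = 5 (s(T, c) = 0 + 5 = 5)
C(v) = -8 - 3/v + v/4 (C(v) = -8 + (v/4 - 3/v) = -8 + (-3/v + v/4) = -8 - 3/v + v/4)
(C(1/s(-2, -2)) + w)*(-38) = ((-8 - 3/(1/5) + (1/4)/5) + 5/24)*(-38) = ((-8 - 3/1/5 + (1/4)*(1/5)) + 5/24)*(-38) = ((-8 - 3*5 + 1/20) + 5/24)*(-38) = ((-8 - 15 + 1/20) + 5/24)*(-38) = (-459/20 + 5/24)*(-38) = -2729/120*(-38) = 51851/60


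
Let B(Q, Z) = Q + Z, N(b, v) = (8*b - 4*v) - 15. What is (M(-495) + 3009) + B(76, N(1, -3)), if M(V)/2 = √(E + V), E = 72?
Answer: 3090 + 6*I*√47 ≈ 3090.0 + 41.134*I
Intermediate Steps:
N(b, v) = -15 - 4*v + 8*b (N(b, v) = (-4*v + 8*b) - 15 = -15 - 4*v + 8*b)
M(V) = 2*√(72 + V)
(M(-495) + 3009) + B(76, N(1, -3)) = (2*√(72 - 495) + 3009) + (76 + (-15 - 4*(-3) + 8*1)) = (2*√(-423) + 3009) + (76 + (-15 + 12 + 8)) = (2*(3*I*√47) + 3009) + (76 + 5) = (6*I*√47 + 3009) + 81 = (3009 + 6*I*√47) + 81 = 3090 + 6*I*√47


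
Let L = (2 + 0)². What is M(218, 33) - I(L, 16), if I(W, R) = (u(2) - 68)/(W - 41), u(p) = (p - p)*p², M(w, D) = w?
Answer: 7998/37 ≈ 216.16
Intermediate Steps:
u(p) = 0 (u(p) = 0*p² = 0)
L = 4 (L = 2² = 4)
I(W, R) = -68/(-41 + W) (I(W, R) = (0 - 68)/(W - 41) = -68/(-41 + W))
M(218, 33) - I(L, 16) = 218 - (-68)/(-41 + 4) = 218 - (-68)/(-37) = 218 - (-68)*(-1)/37 = 218 - 1*68/37 = 218 - 68/37 = 7998/37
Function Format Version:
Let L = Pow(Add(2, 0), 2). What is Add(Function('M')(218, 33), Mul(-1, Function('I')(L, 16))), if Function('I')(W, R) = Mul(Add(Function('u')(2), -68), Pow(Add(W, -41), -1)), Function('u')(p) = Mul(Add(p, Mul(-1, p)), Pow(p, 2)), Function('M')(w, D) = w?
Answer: Rational(7998, 37) ≈ 216.16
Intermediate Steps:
Function('u')(p) = 0 (Function('u')(p) = Mul(0, Pow(p, 2)) = 0)
L = 4 (L = Pow(2, 2) = 4)
Function('I')(W, R) = Mul(-68, Pow(Add(-41, W), -1)) (Function('I')(W, R) = Mul(Add(0, -68), Pow(Add(W, -41), -1)) = Mul(-68, Pow(Add(-41, W), -1)))
Add(Function('M')(218, 33), Mul(-1, Function('I')(L, 16))) = Add(218, Mul(-1, Mul(-68, Pow(Add(-41, 4), -1)))) = Add(218, Mul(-1, Mul(-68, Pow(-37, -1)))) = Add(218, Mul(-1, Mul(-68, Rational(-1, 37)))) = Add(218, Mul(-1, Rational(68, 37))) = Add(218, Rational(-68, 37)) = Rational(7998, 37)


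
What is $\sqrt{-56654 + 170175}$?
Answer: $\sqrt{113521} \approx 336.93$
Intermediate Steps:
$\sqrt{-56654 + 170175} = \sqrt{113521}$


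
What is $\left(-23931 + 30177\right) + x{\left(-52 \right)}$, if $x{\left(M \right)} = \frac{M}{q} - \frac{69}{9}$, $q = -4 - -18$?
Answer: $\frac{130927}{21} \approx 6234.6$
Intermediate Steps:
$q = 14$ ($q = -4 + 18 = 14$)
$x{\left(M \right)} = - \frac{23}{3} + \frac{M}{14}$ ($x{\left(M \right)} = \frac{M}{14} - \frac{69}{9} = M \frac{1}{14} - \frac{23}{3} = \frac{M}{14} - \frac{23}{3} = - \frac{23}{3} + \frac{M}{14}$)
$\left(-23931 + 30177\right) + x{\left(-52 \right)} = \left(-23931 + 30177\right) + \left(- \frac{23}{3} + \frac{1}{14} \left(-52\right)\right) = 6246 - \frac{239}{21} = \frac{130927}{21}$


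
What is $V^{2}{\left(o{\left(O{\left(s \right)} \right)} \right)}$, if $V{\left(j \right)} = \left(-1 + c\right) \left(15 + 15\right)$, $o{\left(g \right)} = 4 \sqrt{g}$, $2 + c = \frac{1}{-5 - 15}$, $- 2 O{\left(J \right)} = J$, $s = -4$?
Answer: $\frac{33489}{4} \approx 8372.3$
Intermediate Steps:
$O{\left(J \right)} = - \frac{J}{2}$
$c = - \frac{41}{20}$ ($c = -2 + \frac{1}{-5 - 15} = -2 + \frac{1}{-20} = -2 - \frac{1}{20} = - \frac{41}{20} \approx -2.05$)
$V{\left(j \right)} = - \frac{183}{2}$ ($V{\left(j \right)} = \left(-1 - \frac{41}{20}\right) \left(15 + 15\right) = \left(- \frac{61}{20}\right) 30 = - \frac{183}{2}$)
$V^{2}{\left(o{\left(O{\left(s \right)} \right)} \right)} = \left(- \frac{183}{2}\right)^{2} = \frac{33489}{4}$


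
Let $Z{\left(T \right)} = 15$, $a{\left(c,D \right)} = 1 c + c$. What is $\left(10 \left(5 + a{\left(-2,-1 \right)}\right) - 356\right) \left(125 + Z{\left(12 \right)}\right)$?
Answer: $-48440$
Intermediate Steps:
$a{\left(c,D \right)} = 2 c$ ($a{\left(c,D \right)} = c + c = 2 c$)
$\left(10 \left(5 + a{\left(-2,-1 \right)}\right) - 356\right) \left(125 + Z{\left(12 \right)}\right) = \left(10 \left(5 + 2 \left(-2\right)\right) - 356\right) \left(125 + 15\right) = \left(10 \left(5 - 4\right) - 356\right) 140 = \left(10 \cdot 1 - 356\right) 140 = \left(10 - 356\right) 140 = \left(-346\right) 140 = -48440$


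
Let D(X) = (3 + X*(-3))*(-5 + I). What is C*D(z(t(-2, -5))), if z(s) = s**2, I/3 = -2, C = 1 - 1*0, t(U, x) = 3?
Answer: 264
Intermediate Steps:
C = 1 (C = 1 + 0 = 1)
I = -6 (I = 3*(-2) = -6)
D(X) = -33 + 33*X (D(X) = (3 + X*(-3))*(-5 - 6) = (3 - 3*X)*(-11) = -33 + 33*X)
C*D(z(t(-2, -5))) = 1*(-33 + 33*3**2) = 1*(-33 + 33*9) = 1*(-33 + 297) = 1*264 = 264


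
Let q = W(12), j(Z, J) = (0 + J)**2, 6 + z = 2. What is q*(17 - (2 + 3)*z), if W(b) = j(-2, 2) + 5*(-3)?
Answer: -407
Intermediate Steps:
z = -4 (z = -6 + 2 = -4)
j(Z, J) = J**2
W(b) = -11 (W(b) = 2**2 + 5*(-3) = 4 - 15 = -11)
q = -11
q*(17 - (2 + 3)*z) = -11*(17 - (2 + 3)*(-4)) = -11*(17 - 5*(-4)) = -11*(17 - 1*(-20)) = -11*(17 + 20) = -11*37 = -407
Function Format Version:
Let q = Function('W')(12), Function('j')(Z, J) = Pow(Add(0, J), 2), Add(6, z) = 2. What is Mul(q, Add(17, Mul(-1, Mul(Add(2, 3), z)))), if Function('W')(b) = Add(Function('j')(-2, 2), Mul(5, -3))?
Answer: -407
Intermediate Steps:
z = -4 (z = Add(-6, 2) = -4)
Function('j')(Z, J) = Pow(J, 2)
Function('W')(b) = -11 (Function('W')(b) = Add(Pow(2, 2), Mul(5, -3)) = Add(4, -15) = -11)
q = -11
Mul(q, Add(17, Mul(-1, Mul(Add(2, 3), z)))) = Mul(-11, Add(17, Mul(-1, Mul(Add(2, 3), -4)))) = Mul(-11, Add(17, Mul(-1, Mul(5, -4)))) = Mul(-11, Add(17, Mul(-1, -20))) = Mul(-11, Add(17, 20)) = Mul(-11, 37) = -407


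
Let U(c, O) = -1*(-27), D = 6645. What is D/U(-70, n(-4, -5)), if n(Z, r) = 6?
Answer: 2215/9 ≈ 246.11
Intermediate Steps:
U(c, O) = 27
D/U(-70, n(-4, -5)) = 6645/27 = 6645*(1/27) = 2215/9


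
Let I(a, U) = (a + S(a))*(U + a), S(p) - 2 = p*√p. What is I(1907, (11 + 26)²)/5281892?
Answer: 223353/188639 + 223119*√1907/188639 ≈ 52.835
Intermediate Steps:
S(p) = 2 + p^(3/2) (S(p) = 2 + p*√p = 2 + p^(3/2))
I(a, U) = (U + a)*(2 + a + a^(3/2)) (I(a, U) = (a + (2 + a^(3/2)))*(U + a) = (2 + a + a^(3/2))*(U + a) = (U + a)*(2 + a + a^(3/2)))
I(1907, (11 + 26)²)/5281892 = (1907² + (11 + 26)²*1907 + (11 + 26)²*(2 + 1907^(3/2)) + 1907*(2 + 1907^(3/2)))/5281892 = (3636649 + 37²*1907 + 37²*(2 + 1907*√1907) + 1907*(2 + 1907*√1907))*(1/5281892) = (3636649 + 1369*1907 + 1369*(2 + 1907*√1907) + (3814 + 3636649*√1907))*(1/5281892) = (3636649 + 2610683 + (2738 + 2610683*√1907) + (3814 + 3636649*√1907))*(1/5281892) = (6253884 + 6247332*√1907)*(1/5281892) = 223353/188639 + 223119*√1907/188639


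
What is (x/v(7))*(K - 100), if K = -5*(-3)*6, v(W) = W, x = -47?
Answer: 470/7 ≈ 67.143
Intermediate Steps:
K = 90 (K = 15*6 = 90)
(x/v(7))*(K - 100) = (-47/7)*(90 - 100) = -47*1/7*(-10) = -47/7*(-10) = 470/7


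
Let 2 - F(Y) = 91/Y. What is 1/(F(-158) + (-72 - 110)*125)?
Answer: -158/3594093 ≈ -4.3961e-5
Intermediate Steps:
F(Y) = 2 - 91/Y
1/(F(-158) + (-72 - 110)*125) = 1/((2 - 91/(-158)) + (-72 - 110)*125) = 1/((2 - 91*(-1/158)) - 182*125) = 1/((2 + 91/158) - 22750) = 1/(407/158 - 22750) = 1/(-3594093/158) = -158/3594093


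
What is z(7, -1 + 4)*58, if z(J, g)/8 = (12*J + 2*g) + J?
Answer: 45008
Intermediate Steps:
z(J, g) = 16*g + 104*J (z(J, g) = 8*((12*J + 2*g) + J) = 8*((2*g + 12*J) + J) = 8*(2*g + 13*J) = 16*g + 104*J)
z(7, -1 + 4)*58 = (16*(-1 + 4) + 104*7)*58 = (16*3 + 728)*58 = (48 + 728)*58 = 776*58 = 45008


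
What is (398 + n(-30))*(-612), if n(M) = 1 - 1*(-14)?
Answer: -252756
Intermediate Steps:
n(M) = 15 (n(M) = 1 + 14 = 15)
(398 + n(-30))*(-612) = (398 + 15)*(-612) = 413*(-612) = -252756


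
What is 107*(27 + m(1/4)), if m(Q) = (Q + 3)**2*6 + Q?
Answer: 77575/8 ≈ 9696.9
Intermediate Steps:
m(Q) = Q + 6*(3 + Q)**2 (m(Q) = (3 + Q)**2*6 + Q = 6*(3 + Q)**2 + Q = Q + 6*(3 + Q)**2)
107*(27 + m(1/4)) = 107*(27 + (1/4 + 6*(3 + 1/4)**2)) = 107*(27 + (1/4 + 6*(13/4)**2)) = 107*(27 + (1/4 + 6*(169/16))) = 107*(27 + (1/4 + 507/8)) = 107*(27 + 509/8) = 107*(725/8) = 77575/8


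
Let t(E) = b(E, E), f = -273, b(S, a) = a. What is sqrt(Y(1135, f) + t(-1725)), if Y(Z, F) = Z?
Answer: I*sqrt(590) ≈ 24.29*I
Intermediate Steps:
t(E) = E
sqrt(Y(1135, f) + t(-1725)) = sqrt(1135 - 1725) = sqrt(-590) = I*sqrt(590)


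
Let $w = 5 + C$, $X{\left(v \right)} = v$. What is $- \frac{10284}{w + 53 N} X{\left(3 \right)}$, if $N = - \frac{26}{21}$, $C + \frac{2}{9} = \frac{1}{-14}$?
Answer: $\frac{3887352}{7675} \approx 506.5$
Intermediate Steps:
$C = - \frac{37}{126}$ ($C = - \frac{2}{9} + \frac{1}{-14} = - \frac{2}{9} - \frac{1}{14} = - \frac{37}{126} \approx -0.29365$)
$N = - \frac{26}{21}$ ($N = \left(-26\right) \frac{1}{21} = - \frac{26}{21} \approx -1.2381$)
$w = \frac{593}{126}$ ($w = 5 - \frac{37}{126} = \frac{593}{126} \approx 4.7064$)
$- \frac{10284}{w + 53 N} X{\left(3 \right)} = - \frac{10284}{\frac{593}{126} + 53 \left(- \frac{26}{21}\right)} 3 = - \frac{10284}{\frac{593}{126} - \frac{1378}{21}} \cdot 3 = - \frac{10284}{- \frac{7675}{126}} \cdot 3 = \left(-10284\right) \left(- \frac{126}{7675}\right) 3 = \frac{1295784}{7675} \cdot 3 = \frac{3887352}{7675}$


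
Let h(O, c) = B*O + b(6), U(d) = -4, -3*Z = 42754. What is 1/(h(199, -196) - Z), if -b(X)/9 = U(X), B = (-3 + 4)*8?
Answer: 3/47638 ≈ 6.2975e-5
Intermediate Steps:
Z = -42754/3 (Z = -⅓*42754 = -42754/3 ≈ -14251.)
B = 8 (B = 1*8 = 8)
b(X) = 36 (b(X) = -9*(-4) = 36)
h(O, c) = 36 + 8*O (h(O, c) = 8*O + 36 = 36 + 8*O)
1/(h(199, -196) - Z) = 1/((36 + 8*199) - 1*(-42754/3)) = 1/((36 + 1592) + 42754/3) = 1/(1628 + 42754/3) = 1/(47638/3) = 3/47638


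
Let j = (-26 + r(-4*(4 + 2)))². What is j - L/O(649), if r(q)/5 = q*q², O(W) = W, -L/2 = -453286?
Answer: 3102977979512/649 ≈ 4.7812e+9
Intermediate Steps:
L = 906572 (L = -2*(-453286) = 906572)
r(q) = 5*q³ (r(q) = 5*(q*q²) = 5*q³)
j = 4781169316 (j = (-26 + 5*(-4*(4 + 2))³)² = (-26 + 5*(-4*6)³)² = (-26 + 5*(-24)³)² = (-26 + 5*(-13824))² = (-26 - 69120)² = (-69146)² = 4781169316)
j - L/O(649) = 4781169316 - 906572/649 = 3102977979512/649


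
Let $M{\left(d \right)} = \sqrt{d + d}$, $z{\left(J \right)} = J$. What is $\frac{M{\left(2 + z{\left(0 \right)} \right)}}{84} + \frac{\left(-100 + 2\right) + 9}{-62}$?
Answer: $\frac{950}{651} \approx 1.4593$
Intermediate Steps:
$M{\left(d \right)} = \sqrt{2} \sqrt{d}$ ($M{\left(d \right)} = \sqrt{2 d} = \sqrt{2} \sqrt{d}$)
$\frac{M{\left(2 + z{\left(0 \right)} \right)}}{84} + \frac{\left(-100 + 2\right) + 9}{-62} = \frac{\sqrt{2} \sqrt{2 + 0}}{84} + \frac{\left(-100 + 2\right) + 9}{-62} = \sqrt{2} \sqrt{2} \cdot \frac{1}{84} + \left(-98 + 9\right) \left(- \frac{1}{62}\right) = 2 \cdot \frac{1}{84} - - \frac{89}{62} = \frac{1}{42} + \frac{89}{62} = \frac{950}{651}$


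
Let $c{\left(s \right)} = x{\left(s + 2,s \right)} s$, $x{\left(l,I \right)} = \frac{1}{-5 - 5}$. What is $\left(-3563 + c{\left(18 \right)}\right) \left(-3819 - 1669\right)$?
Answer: $\frac{97818112}{5} \approx 1.9564 \cdot 10^{7}$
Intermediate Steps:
$x{\left(l,I \right)} = - \frac{1}{10}$ ($x{\left(l,I \right)} = \frac{1}{-10} = - \frac{1}{10}$)
$c{\left(s \right)} = - \frac{s}{10}$
$\left(-3563 + c{\left(18 \right)}\right) \left(-3819 - 1669\right) = \left(-3563 - \frac{9}{5}\right) \left(-3819 - 1669\right) = \left(-3563 - \frac{9}{5}\right) \left(-5488\right) = \left(- \frac{17824}{5}\right) \left(-5488\right) = \frac{97818112}{5}$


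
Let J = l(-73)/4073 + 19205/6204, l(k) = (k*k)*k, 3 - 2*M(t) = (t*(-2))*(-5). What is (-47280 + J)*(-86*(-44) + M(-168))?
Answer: -1006717749194183/4594344 ≈ -2.1912e+8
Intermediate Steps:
M(t) = 3/2 - 5*t (M(t) = 3/2 - t*(-2)*(-5)/2 = 3/2 - (-2*t)*(-5)/2 = 3/2 - 5*t)
l(k) = k**3 (l(k) = k**2*k = k**3)
J = -2335239503/25268892 (J = (-73)**3/4073 + 19205/6204 = -389017*1/4073 + 19205*(1/6204) = -389017/4073 + 19205/6204 = -2335239503/25268892 ≈ -92.416)
(-47280 + J)*(-86*(-44) + M(-168)) = (-47280 - 2335239503/25268892)*(-86*(-44) + (3/2 - 5*(-168))) = -1197048453263*(3784 + (3/2 + 840))/25268892 = -1197048453263*(3784 + 1683/2)/25268892 = -1197048453263/25268892*9251/2 = -1006717749194183/4594344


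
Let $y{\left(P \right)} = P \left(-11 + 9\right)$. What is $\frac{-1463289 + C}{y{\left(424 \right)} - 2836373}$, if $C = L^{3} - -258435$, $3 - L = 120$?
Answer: $\frac{2806467}{2837221} \approx 0.98916$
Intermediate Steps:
$L = -117$ ($L = 3 - 120 = -117$)
$C = -1343178$ ($C = \left(-117\right)^{3} - -258435 = -1601613 + 258435 = -1343178$)
$y{\left(P \right)} = - 2 P$ ($y{\left(P \right)} = P \left(-2\right) = - 2 P$)
$\frac{-1463289 + C}{y{\left(424 \right)} - 2836373} = \frac{-1463289 - 1343178}{\left(-2\right) 424 - 2836373} = - \frac{2806467}{-848 - 2836373} = - \frac{2806467}{-2837221} = \left(-2806467\right) \left(- \frac{1}{2837221}\right) = \frac{2806467}{2837221}$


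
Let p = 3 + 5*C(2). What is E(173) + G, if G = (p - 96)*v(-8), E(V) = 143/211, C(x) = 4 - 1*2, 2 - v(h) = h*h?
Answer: 1085949/211 ≈ 5146.7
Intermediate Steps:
v(h) = 2 - h² (v(h) = 2 - h*h = 2 - h²)
C(x) = 2 (C(x) = 4 - 2 = 2)
E(V) = 143/211 (E(V) = 143*(1/211) = 143/211)
p = 13 (p = 3 + 5*2 = 3 + 10 = 13)
G = 5146 (G = (13 - 96)*(2 - 1*(-8)²) = -83*(2 - 1*64) = -83*(2 - 64) = -83*(-62) = 5146)
E(173) + G = 143/211 + 5146 = 1085949/211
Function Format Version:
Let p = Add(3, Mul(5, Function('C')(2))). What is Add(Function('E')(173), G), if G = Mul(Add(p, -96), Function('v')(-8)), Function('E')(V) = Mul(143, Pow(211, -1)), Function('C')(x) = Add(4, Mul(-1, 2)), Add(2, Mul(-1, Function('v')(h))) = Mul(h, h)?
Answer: Rational(1085949, 211) ≈ 5146.7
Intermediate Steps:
Function('v')(h) = Add(2, Mul(-1, Pow(h, 2))) (Function('v')(h) = Add(2, Mul(-1, Mul(h, h))) = Add(2, Mul(-1, Pow(h, 2))))
Function('C')(x) = 2 (Function('C')(x) = Add(4, -2) = 2)
Function('E')(V) = Rational(143, 211) (Function('E')(V) = Mul(143, Rational(1, 211)) = Rational(143, 211))
p = 13 (p = Add(3, Mul(5, 2)) = Add(3, 10) = 13)
G = 5146 (G = Mul(Add(13, -96), Add(2, Mul(-1, Pow(-8, 2)))) = Mul(-83, Add(2, Mul(-1, 64))) = Mul(-83, Add(2, -64)) = Mul(-83, -62) = 5146)
Add(Function('E')(173), G) = Add(Rational(143, 211), 5146) = Rational(1085949, 211)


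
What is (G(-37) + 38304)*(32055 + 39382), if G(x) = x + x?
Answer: 2731036510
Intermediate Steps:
G(x) = 2*x
(G(-37) + 38304)*(32055 + 39382) = (2*(-37) + 38304)*(32055 + 39382) = (-74 + 38304)*71437 = 38230*71437 = 2731036510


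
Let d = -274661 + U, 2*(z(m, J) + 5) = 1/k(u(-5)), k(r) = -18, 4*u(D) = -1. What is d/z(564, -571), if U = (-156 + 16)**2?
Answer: 9182196/181 ≈ 50730.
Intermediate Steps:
u(D) = -1/4 (u(D) = (1/4)*(-1) = -1/4)
U = 19600 (U = (-140)**2 = 19600)
z(m, J) = -181/36 (z(m, J) = -5 + (1/2)/(-18) = -5 + (1/2)*(-1/18) = -5 - 1/36 = -181/36)
d = -255061 (d = -274661 + 19600 = -255061)
d/z(564, -571) = -255061/(-181/36) = -255061*(-36/181) = 9182196/181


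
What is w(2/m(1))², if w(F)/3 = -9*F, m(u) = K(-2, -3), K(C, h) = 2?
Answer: 729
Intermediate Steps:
m(u) = 2
w(F) = -27*F (w(F) = 3*(-9*F) = -27*F)
w(2/m(1))² = (-54/2)² = (-27*1)² = (-27)² = 729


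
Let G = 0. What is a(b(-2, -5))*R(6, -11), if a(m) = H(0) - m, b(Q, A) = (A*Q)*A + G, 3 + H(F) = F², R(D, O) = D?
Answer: 282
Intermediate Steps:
H(F) = -3 + F²
b(Q, A) = Q*A² (b(Q, A) = (A*Q)*A + 0 = Q*A² + 0 = Q*A²)
a(m) = -3 - m (a(m) = (-3 + 0²) - m = (-3 + 0) - m = -3 - m)
a(b(-2, -5))*R(6, -11) = (-3 - (-2)*(-5)²)*6 = (-3 - (-2)*25)*6 = (-3 - 1*(-50))*6 = (-3 + 50)*6 = 47*6 = 282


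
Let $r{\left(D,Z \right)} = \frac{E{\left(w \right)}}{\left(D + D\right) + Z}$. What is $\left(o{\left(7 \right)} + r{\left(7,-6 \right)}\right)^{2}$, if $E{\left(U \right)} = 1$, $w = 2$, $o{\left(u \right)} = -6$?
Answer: $\frac{2209}{64} \approx 34.516$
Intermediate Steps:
$r{\left(D,Z \right)} = \frac{1}{Z + 2 D}$ ($r{\left(D,Z \right)} = 1 \frac{1}{\left(D + D\right) + Z} = 1 \frac{1}{2 D + Z} = 1 \frac{1}{Z + 2 D} = \frac{1}{Z + 2 D}$)
$\left(o{\left(7 \right)} + r{\left(7,-6 \right)}\right)^{2} = \left(-6 + \frac{1}{-6 + 2 \cdot 7}\right)^{2} = \left(-6 + \frac{1}{-6 + 14}\right)^{2} = \left(-6 + \frac{1}{8}\right)^{2} = \left(- \frac{47}{8}\right)^{2} = \frac{2209}{64}$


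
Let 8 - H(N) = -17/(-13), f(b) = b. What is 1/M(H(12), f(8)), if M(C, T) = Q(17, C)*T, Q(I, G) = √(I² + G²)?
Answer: 13*√56410/451280 ≈ 0.0068419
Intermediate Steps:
Q(I, G) = √(G² + I²)
H(N) = 87/13 (H(N) = 8 - (-17)/(-13) = 8 - (-17)*(-1)/13 = 8 - 1*17/13 = 8 - 17/13 = 87/13)
M(C, T) = T*√(289 + C²) (M(C, T) = √(C² + 17²)*T = √(C² + 289)*T = √(289 + C²)*T = T*√(289 + C²))
1/M(H(12), f(8)) = 1/(8*√(289 + (87/13)²)) = 1/(8*√(289 + 7569/169)) = 1/(8*√(56410/169)) = 1/(8*(√56410/13)) = 1/(8*√56410/13) = 13*√56410/451280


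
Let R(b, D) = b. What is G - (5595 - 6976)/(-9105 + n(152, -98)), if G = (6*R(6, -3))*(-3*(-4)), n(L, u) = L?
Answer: 3866315/8953 ≈ 431.85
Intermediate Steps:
G = 432 (G = (6*6)*(-3*(-4)) = 36*12 = 432)
G - (5595 - 6976)/(-9105 + n(152, -98)) = 432 - (5595 - 6976)/(-9105 + 152) = 432 - (-1381)/(-8953) = 432 - (-1381)*(-1)/8953 = 432 - 1*1381/8953 = 432 - 1381/8953 = 3866315/8953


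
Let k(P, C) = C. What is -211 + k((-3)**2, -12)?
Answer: -223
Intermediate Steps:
-211 + k((-3)**2, -12) = -211 - 12 = -223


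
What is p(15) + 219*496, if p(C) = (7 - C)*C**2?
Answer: 106824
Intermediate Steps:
p(C) = C**2*(7 - C)
p(15) + 219*496 = 15**2*(7 - 1*15) + 219*496 = 225*(7 - 15) + 108624 = 225*(-8) + 108624 = -1800 + 108624 = 106824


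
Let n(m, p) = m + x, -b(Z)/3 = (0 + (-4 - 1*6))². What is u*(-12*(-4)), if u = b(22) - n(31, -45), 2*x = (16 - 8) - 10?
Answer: -15840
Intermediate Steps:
x = -1 (x = ((16 - 8) - 10)/2 = (8 - 10)/2 = (½)*(-2) = -1)
b(Z) = -300 (b(Z) = -3*(0 + (-4 - 1*6))² = -3*(0 + (-4 - 6))² = -3*(0 - 10)² = -3*(-10)² = -3*100 = -300)
n(m, p) = -1 + m (n(m, p) = m - 1 = -1 + m)
u = -330 (u = -300 - (-1 + 31) = -300 - 1*30 = -300 - 30 = -330)
u*(-12*(-4)) = -(-3960)*(-4) = -330*48 = -15840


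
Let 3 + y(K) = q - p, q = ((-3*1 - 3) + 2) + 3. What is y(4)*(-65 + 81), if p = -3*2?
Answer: 32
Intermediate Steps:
p = -6
q = -1 (q = ((-3 - 3) + 2) + 3 = (-6 + 2) + 3 = -4 + 3 = -1)
y(K) = 2 (y(K) = -3 + (-1 - 1*(-6)) = -3 + (-1 + 6) = -3 + 5 = 2)
y(4)*(-65 + 81) = 2*(-65 + 81) = 2*16 = 32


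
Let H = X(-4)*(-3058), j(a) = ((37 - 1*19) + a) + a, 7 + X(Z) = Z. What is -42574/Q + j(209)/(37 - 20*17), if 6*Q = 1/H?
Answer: -2603565457852/303 ≈ -8.5926e+9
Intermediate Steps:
X(Z) = -7 + Z
j(a) = 18 + 2*a (j(a) = ((37 - 19) + a) + a = (18 + a) + a = 18 + 2*a)
H = 33638 (H = (-7 - 4)*(-3058) = -11*(-3058) = 33638)
Q = 1/201828 (Q = (⅙)/33638 = (⅙)*(1/33638) = 1/201828 ≈ 4.9547e-6)
-42574/Q + j(209)/(37 - 20*17) = -42574/1/201828 + (18 + 2*209)/(37 - 20*17) = -42574*201828 + (18 + 418)/(37 - 340) = -8592625272 + 436/(-303) = -8592625272 + 436*(-1/303) = -8592625272 - 436/303 = -2603565457852/303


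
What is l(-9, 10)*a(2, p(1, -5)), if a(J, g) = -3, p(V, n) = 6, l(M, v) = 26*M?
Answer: 702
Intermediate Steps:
l(-9, 10)*a(2, p(1, -5)) = (26*(-9))*(-3) = -234*(-3) = 702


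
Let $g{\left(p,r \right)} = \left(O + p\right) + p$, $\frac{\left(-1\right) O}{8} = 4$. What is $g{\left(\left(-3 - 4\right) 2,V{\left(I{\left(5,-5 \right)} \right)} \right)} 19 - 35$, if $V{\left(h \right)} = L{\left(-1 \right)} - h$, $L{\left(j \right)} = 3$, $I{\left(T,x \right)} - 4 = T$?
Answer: $-1175$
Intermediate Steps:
$I{\left(T,x \right)} = 4 + T$
$O = -32$ ($O = \left(-8\right) 4 = -32$)
$V{\left(h \right)} = 3 - h$
$g{\left(p,r \right)} = -32 + 2 p$ ($g{\left(p,r \right)} = \left(-32 + p\right) + p = -32 + 2 p$)
$g{\left(\left(-3 - 4\right) 2,V{\left(I{\left(5,-5 \right)} \right)} \right)} 19 - 35 = \left(-32 + 2 \left(-3 - 4\right) 2\right) 19 - 35 = \left(-32 + 2 \left(\left(-7\right) 2\right)\right) 19 - 35 = \left(-32 + 2 \left(-14\right)\right) 19 - 35 = \left(-32 - 28\right) 19 - 35 = \left(-60\right) 19 - 35 = -1140 - 35 = -1175$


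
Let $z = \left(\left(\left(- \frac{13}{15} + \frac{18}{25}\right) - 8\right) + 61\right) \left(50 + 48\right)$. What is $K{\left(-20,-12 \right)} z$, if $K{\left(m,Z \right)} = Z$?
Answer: $- \frac{1553888}{25} \approx -62156.0$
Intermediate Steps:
$z = \frac{388472}{75}$ ($z = \left(\left(\left(\left(-13\right) \frac{1}{15} + 18 \cdot \frac{1}{25}\right) - 8\right) + 61\right) 98 = \left(\left(\left(- \frac{13}{15} + \frac{18}{25}\right) - 8\right) + 61\right) 98 = \left(\left(- \frac{11}{75} - 8\right) + 61\right) 98 = \left(- \frac{611}{75} + 61\right) 98 = \frac{3964}{75} \cdot 98 = \frac{388472}{75} \approx 5179.6$)
$K{\left(-20,-12 \right)} z = \left(-12\right) \frac{388472}{75} = - \frac{1553888}{25}$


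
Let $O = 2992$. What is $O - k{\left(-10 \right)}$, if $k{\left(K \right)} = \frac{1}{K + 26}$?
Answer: $\frac{47871}{16} \approx 2991.9$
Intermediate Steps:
$k{\left(K \right)} = \frac{1}{26 + K}$
$O - k{\left(-10 \right)} = 2992 - \frac{1}{26 - 10} = 2992 - \frac{1}{16} = \frac{47871}{16}$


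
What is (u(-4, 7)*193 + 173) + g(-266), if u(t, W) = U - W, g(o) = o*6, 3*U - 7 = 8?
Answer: -1809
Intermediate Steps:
U = 5 (U = 7/3 + (⅓)*8 = 7/3 + 8/3 = 5)
g(o) = 6*o
u(t, W) = 5 - W
(u(-4, 7)*193 + 173) + g(-266) = ((5 - 1*7)*193 + 173) + 6*(-266) = ((5 - 7)*193 + 173) - 1596 = (-2*193 + 173) - 1596 = (-386 + 173) - 1596 = -213 - 1596 = -1809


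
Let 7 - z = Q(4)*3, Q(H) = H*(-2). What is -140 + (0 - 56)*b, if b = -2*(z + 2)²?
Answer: 121828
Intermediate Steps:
Q(H) = -2*H
z = 31 (z = 7 - (-2*4)*3 = 7 - (-8)*3 = 7 - 1*(-24) = 7 + 24 = 31)
b = -2178 (b = -2*(31 + 2)² = -2*33² = -2*1089 = -2178)
-140 + (0 - 56)*b = -140 + (0 - 56)*(-2178) = -140 - 56*(-2178) = -140 + 121968 = 121828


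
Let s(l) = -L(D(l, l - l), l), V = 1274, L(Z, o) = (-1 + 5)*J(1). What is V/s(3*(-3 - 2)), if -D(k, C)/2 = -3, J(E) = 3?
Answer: -637/6 ≈ -106.17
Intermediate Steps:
D(k, C) = 6 (D(k, C) = -2*(-3) = 6)
L(Z, o) = 12 (L(Z, o) = (-1 + 5)*3 = 4*3 = 12)
s(l) = -12 (s(l) = -1*12 = -12)
V/s(3*(-3 - 2)) = 1274/(-12) = 1274*(-1/12) = -637/6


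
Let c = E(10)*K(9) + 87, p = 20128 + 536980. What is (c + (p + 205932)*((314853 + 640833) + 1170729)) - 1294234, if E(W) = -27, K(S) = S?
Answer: 1622538407210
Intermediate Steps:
p = 557108
c = -156 (c = -27*9 + 87 = -243 + 87 = -156)
(c + (p + 205932)*((314853 + 640833) + 1170729)) - 1294234 = (-156 + (557108 + 205932)*((314853 + 640833) + 1170729)) - 1294234 = (-156 + 763040*(955686 + 1170729)) - 1294234 = (-156 + 763040*2126415) - 1294234 = (-156 + 1622539701600) - 1294234 = 1622539701444 - 1294234 = 1622538407210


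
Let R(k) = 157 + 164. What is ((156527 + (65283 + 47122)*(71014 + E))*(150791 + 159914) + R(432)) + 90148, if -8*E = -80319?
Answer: 22646709157567307/8 ≈ 2.8308e+15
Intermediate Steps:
E = 80319/8 (E = -⅛*(-80319) = 80319/8 ≈ 10040.)
R(k) = 321
((156527 + (65283 + 47122)*(71014 + E))*(150791 + 159914) + R(432)) + 90148 = ((156527 + (65283 + 47122)*(71014 + 80319/8))*(150791 + 159914) + 321) + 90148 = ((156527 + 112405*(648431/8))*310705 + 321) + 90148 = ((156527 + 72886886555/8)*310705 + 321) + 90148 = ((72888138771/8)*310705 + 321) + 90148 = (22646709156843555/8 + 321) + 90148 = 22646709156846123/8 + 90148 = 22646709157567307/8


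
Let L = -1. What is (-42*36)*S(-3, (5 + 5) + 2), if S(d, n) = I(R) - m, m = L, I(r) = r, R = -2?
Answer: 1512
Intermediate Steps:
m = -1
S(d, n) = -1 (S(d, n) = -2 - 1*(-1) = -2 + 1 = -1)
(-42*36)*S(-3, (5 + 5) + 2) = -42*36*(-1) = -1512*(-1) = 1512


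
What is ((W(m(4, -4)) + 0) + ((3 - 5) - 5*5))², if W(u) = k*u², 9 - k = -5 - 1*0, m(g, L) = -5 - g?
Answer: 1225449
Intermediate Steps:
k = 14 (k = 9 - (-5 - 1*0) = 9 - (-5 + 0) = 9 - 1*(-5) = 9 + 5 = 14)
W(u) = 14*u²
((W(m(4, -4)) + 0) + ((3 - 5) - 5*5))² = ((14*(-5 - 1*4)² + 0) + ((3 - 5) - 5*5))² = ((14*(-5 - 4)² + 0) + (-2 - 25))² = ((14*(-9)² + 0) - 27)² = ((14*81 + 0) - 27)² = ((1134 + 0) - 27)² = (1134 - 27)² = 1107² = 1225449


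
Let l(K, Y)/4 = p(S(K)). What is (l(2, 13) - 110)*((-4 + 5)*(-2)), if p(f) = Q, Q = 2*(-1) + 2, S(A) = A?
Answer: 220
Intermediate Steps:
Q = 0 (Q = -2 + 2 = 0)
p(f) = 0
l(K, Y) = 0 (l(K, Y) = 4*0 = 0)
(l(2, 13) - 110)*((-4 + 5)*(-2)) = (0 - 110)*((-4 + 5)*(-2)) = -110*(-2) = 220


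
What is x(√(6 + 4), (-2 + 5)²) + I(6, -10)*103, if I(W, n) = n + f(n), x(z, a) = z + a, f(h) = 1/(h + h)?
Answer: -20523/20 + √10 ≈ -1023.0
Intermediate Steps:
f(h) = 1/(2*h)
x(z, a) = a + z
I(W, n) = n + 1/(2*n)
x(√(6 + 4), (-2 + 5)²) + I(6, -10)*103 = ((-2 + 5)² + √(6 + 4)) + (-10 + (½)/(-10))*103 = (3² + √10) + (-10 + (½)*(-⅒))*103 = (9 + √10) + (-10 - 1/20)*103 = (9 + √10) - 201/20*103 = (9 + √10) - 20703/20 = -20523/20 + √10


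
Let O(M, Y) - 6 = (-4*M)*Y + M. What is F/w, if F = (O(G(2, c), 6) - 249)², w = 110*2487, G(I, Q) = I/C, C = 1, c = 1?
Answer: 83521/273570 ≈ 0.30530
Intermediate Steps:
G(I, Q) = I (G(I, Q) = I/1 = I*1 = I)
O(M, Y) = 6 + M - 4*M*Y (O(M, Y) = 6 + ((-4*M)*Y + M) = 6 + (-4*M*Y + M) = 6 + (M - 4*M*Y) = 6 + M - 4*M*Y)
w = 273570
F = 83521 (F = ((6 + 2 - 4*2*6) - 249)² = ((6 + 2 - 48) - 249)² = (-40 - 249)² = (-289)² = 83521)
F/w = 83521/273570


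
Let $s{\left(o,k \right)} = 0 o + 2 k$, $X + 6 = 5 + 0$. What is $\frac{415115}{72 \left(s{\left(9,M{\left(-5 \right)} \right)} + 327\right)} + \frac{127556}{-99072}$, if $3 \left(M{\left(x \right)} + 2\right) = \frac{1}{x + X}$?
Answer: $\frac{596263303}{35987904} \approx 16.568$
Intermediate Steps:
$X = -1$ ($X = -6 + \left(5 + 0\right) = -6 + 5 = -1$)
$M{\left(x \right)} = -2 + \frac{1}{3 \left(-1 + x\right)}$ ($M{\left(x \right)} = -2 + \frac{1}{3 \left(x - 1\right)} = -2 + \frac{1}{3 \left(-1 + x\right)}$)
$s{\left(o,k \right)} = 2 k$ ($s{\left(o,k \right)} = 0 + 2 k = 2 k$)
$\frac{415115}{72 \left(s{\left(9,M{\left(-5 \right)} \right)} + 327\right)} + \frac{127556}{-99072} = \frac{415115}{72 \left(2 \frac{7 - -30}{3 \left(-1 - 5\right)} + 327\right)} + \frac{127556}{-99072} = \frac{415115}{72 \left(2 \frac{7 + 30}{3 \left(-6\right)} + 327\right)} + 127556 \left(- \frac{1}{99072}\right) = \frac{415115}{72 \left(2 \cdot \frac{1}{3} \left(- \frac{1}{6}\right) 37 + 327\right)} - \frac{31889}{24768} = \frac{415115}{72 \left(2 \left(- \frac{37}{18}\right) + 327\right)} - \frac{31889}{24768} = \frac{415115}{72 \left(- \frac{37}{9} + 327\right)} - \frac{31889}{24768} = \frac{415115}{72 \cdot \frac{2906}{9}} - \frac{31889}{24768} = \frac{415115}{23248} - \frac{31889}{24768} = \frac{596263303}{35987904}$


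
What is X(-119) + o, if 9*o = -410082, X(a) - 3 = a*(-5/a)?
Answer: -136700/3 ≈ -45567.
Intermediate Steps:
X(a) = -2 (X(a) = 3 + a*(-5/a) = 3 - 5 = -2)
o = -136694/3 (o = (1/9)*(-410082) = -136694/3 ≈ -45565.)
X(-119) + o = -2 - 136694/3 = -136700/3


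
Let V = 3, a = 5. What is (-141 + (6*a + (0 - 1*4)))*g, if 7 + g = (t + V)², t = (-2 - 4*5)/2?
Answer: -6555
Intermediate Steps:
t = -11 (t = (-2 - 20)*(½) = -22*½ = -11)
g = 57 (g = -7 + (-11 + 3)² = -7 + (-8)² = -7 + 64 = 57)
(-141 + (6*a + (0 - 1*4)))*g = (-141 + (6*5 + (0 - 1*4)))*57 = (-141 + (30 + (0 - 4)))*57 = (-141 + (30 - 4))*57 = (-141 + 26)*57 = -115*57 = -6555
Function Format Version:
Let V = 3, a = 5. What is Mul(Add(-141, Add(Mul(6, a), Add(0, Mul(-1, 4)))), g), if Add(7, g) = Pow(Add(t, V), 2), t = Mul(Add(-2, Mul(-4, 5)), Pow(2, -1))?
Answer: -6555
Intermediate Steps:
t = -11 (t = Mul(Add(-2, -20), Rational(1, 2)) = Mul(-22, Rational(1, 2)) = -11)
g = 57 (g = Add(-7, Pow(Add(-11, 3), 2)) = Add(-7, Pow(-8, 2)) = Add(-7, 64) = 57)
Mul(Add(-141, Add(Mul(6, a), Add(0, Mul(-1, 4)))), g) = Mul(Add(-141, Add(Mul(6, 5), Add(0, Mul(-1, 4)))), 57) = Mul(Add(-141, Add(30, Add(0, -4))), 57) = Mul(Add(-141, Add(30, -4)), 57) = Mul(Add(-141, 26), 57) = Mul(-115, 57) = -6555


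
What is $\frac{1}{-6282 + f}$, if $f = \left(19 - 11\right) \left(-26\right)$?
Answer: $- \frac{1}{6490} \approx -0.00015408$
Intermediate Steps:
$f = -208$ ($f = 8 \left(-26\right) = -208$)
$\frac{1}{-6282 + f} = \frac{1}{-6282 - 208} = \frac{1}{-6490} = - \frac{1}{6490}$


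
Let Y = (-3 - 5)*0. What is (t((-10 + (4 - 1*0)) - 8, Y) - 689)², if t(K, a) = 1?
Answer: 473344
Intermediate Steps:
Y = 0 (Y = -8*0 = 0)
(t((-10 + (4 - 1*0)) - 8, Y) - 689)² = (1 - 689)² = (-688)² = 473344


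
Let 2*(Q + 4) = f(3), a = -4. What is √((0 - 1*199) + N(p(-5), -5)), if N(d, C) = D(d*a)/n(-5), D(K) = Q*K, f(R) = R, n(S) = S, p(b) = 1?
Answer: I*√201 ≈ 14.177*I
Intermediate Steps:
Q = -5/2 (Q = -4 + (½)*3 = -4 + 3/2 = -5/2 ≈ -2.5000)
D(K) = -5*K/2
N(d, C) = -2*d (N(d, C) = -5*d*(-4)/2/(-5) = -(-10)*d*(-⅕) = (10*d)*(-⅕) = -2*d)
√((0 - 1*199) + N(p(-5), -5)) = √((0 - 1*199) - 2*1) = √((0 - 199) - 2) = √(-199 - 2) = √(-201) = I*√201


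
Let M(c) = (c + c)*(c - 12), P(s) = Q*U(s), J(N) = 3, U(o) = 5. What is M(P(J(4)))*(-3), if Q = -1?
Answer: -510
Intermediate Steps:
P(s) = -5 (P(s) = -1*5 = -5)
M(c) = 2*c*(-12 + c) (M(c) = (2*c)*(-12 + c) = 2*c*(-12 + c))
M(P(J(4)))*(-3) = (2*(-5)*(-12 - 5))*(-3) = (2*(-5)*(-17))*(-3) = 170*(-3) = -510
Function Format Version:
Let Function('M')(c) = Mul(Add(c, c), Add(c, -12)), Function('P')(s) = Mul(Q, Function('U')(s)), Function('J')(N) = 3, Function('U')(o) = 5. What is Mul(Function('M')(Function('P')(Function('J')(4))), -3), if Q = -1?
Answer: -510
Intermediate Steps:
Function('P')(s) = -5 (Function('P')(s) = Mul(-1, 5) = -5)
Function('M')(c) = Mul(2, c, Add(-12, c)) (Function('M')(c) = Mul(Mul(2, c), Add(-12, c)) = Mul(2, c, Add(-12, c)))
Mul(Function('M')(Function('P')(Function('J')(4))), -3) = Mul(Mul(2, -5, Add(-12, -5)), -3) = Mul(Mul(2, -5, -17), -3) = Mul(170, -3) = -510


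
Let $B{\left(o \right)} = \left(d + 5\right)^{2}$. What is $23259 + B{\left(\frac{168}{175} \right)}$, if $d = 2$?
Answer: $23308$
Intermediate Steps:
$B{\left(o \right)} = 49$ ($B{\left(o \right)} = \left(2 + 5\right)^{2} = 7^{2} = 49$)
$23259 + B{\left(\frac{168}{175} \right)} = 23259 + 49 = 23308$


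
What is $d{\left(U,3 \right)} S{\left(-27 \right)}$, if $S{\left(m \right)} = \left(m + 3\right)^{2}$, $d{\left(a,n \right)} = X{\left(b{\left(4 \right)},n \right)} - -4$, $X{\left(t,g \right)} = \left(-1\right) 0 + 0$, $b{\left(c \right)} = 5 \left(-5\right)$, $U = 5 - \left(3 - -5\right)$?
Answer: $2304$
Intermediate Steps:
$U = -3$ ($U = 5 - \left(3 + 5\right) = 5 - 8 = -3$)
$b{\left(c \right)} = -25$
$X{\left(t,g \right)} = 0$ ($X{\left(t,g \right)} = 0 + 0 = 0$)
$d{\left(a,n \right)} = 4$ ($d{\left(a,n \right)} = 0 - -4 = 0 + 4 = 4$)
$S{\left(m \right)} = \left(3 + m\right)^{2}$
$d{\left(U,3 \right)} S{\left(-27 \right)} = 4 \left(3 - 27\right)^{2} = 4 \left(-24\right)^{2} = 4 \cdot 576 = 2304$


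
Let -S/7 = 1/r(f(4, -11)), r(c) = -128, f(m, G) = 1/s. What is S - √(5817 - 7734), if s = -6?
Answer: 7/128 - 3*I*√213 ≈ 0.054688 - 43.784*I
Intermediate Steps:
f(m, G) = -⅙ (f(m, G) = 1/(-6) = -⅙)
S = 7/128 (S = -7/(-128) = -7*(-1/128) = 7/128 ≈ 0.054688)
S - √(5817 - 7734) = 7/128 - √(5817 - 7734) = 7/128 - √(-1917) = 7/128 - 3*I*√213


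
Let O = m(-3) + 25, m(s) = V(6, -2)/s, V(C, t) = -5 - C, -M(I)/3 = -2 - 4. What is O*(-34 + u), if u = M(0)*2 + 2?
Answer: 344/3 ≈ 114.67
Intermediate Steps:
M(I) = 18 (M(I) = -3*(-2 - 4) = -3*(-6) = 18)
u = 38 (u = 18*2 + 2 = 36 + 2 = 38)
m(s) = -11/s (m(s) = (-5 - 1*6)/s = (-5 - 6)/s = -11/s)
O = 86/3 (O = -11/(-3) + 25 = -11*(-1/3) + 25 = 11/3 + 25 = 86/3 ≈ 28.667)
O*(-34 + u) = 86*(-34 + 38)/3 = (86/3)*4 = 344/3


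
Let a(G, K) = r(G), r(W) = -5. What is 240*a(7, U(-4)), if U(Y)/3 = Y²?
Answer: -1200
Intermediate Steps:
U(Y) = 3*Y²
a(G, K) = -5
240*a(7, U(-4)) = 240*(-5) = -1200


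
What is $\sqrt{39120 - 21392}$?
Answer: $8 \sqrt{277} \approx 133.15$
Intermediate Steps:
$\sqrt{39120 - 21392} = \sqrt{17728} = 8 \sqrt{277}$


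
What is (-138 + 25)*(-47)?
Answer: 5311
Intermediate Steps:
(-138 + 25)*(-47) = -113*(-47) = 5311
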